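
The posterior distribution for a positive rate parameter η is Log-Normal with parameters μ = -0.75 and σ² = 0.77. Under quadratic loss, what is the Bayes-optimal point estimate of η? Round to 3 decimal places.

0.694

Mode = exp(μ − σ²) = exp(-1.52) = 0.219.
Mean = exp(μ + σ²/2) = exp(-0.365) = 0.694.
Quadratic loss ⇒ the optimal estimator is the posterior mean.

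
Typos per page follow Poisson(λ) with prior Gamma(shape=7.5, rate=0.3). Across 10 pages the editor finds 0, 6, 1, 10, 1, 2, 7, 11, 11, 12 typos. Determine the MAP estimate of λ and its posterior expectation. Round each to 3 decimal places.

MAP: 6.553. Posterior mean: 6.650.

Σ counts = 61. Posterior: Gamma(shape = 7.5+61 = 68.5, rate = 0.3+10 = 10.3).
Mode = (α−1)/β = 67.5/10.3 = 6.553.
Mean = α/β = 68.5/10.3 = 6.650.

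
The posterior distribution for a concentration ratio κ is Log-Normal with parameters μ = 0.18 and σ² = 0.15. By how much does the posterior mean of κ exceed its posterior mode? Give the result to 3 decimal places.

0.260

Mode = exp(μ − σ²) = exp(0.03) = 1.030.
Mean = exp(μ + σ²/2) = exp(0.255) = 1.290.
Difference = 1.290 − 1.030 = 0.260.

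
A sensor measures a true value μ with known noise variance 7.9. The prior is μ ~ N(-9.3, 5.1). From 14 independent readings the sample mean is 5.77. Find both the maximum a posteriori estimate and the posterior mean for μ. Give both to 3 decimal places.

Posterior for μ is Normal. Precision-weighted mean: (1/5.1·-9.3 + 14/7.9·5.77) / (1/5.1 + 14/7.9) = 4.269.
A Normal posterior is symmetric, so mode = mean.

μ_MAP = 4.269, E[μ|data] = 4.269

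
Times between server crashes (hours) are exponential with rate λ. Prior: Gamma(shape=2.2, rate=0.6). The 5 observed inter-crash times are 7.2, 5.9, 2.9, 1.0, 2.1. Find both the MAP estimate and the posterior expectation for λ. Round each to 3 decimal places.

MAP = 0.315, posterior mean = 0.365

Σ times = 19.1. Posterior: Gamma(shape = 2.2+5 = 7.2, rate = 0.6+19.1 = 19.7).
Mode = (α−1)/β = 6.2/19.7 = 0.315.
Mean = α/β = 7.2/19.7 = 0.365.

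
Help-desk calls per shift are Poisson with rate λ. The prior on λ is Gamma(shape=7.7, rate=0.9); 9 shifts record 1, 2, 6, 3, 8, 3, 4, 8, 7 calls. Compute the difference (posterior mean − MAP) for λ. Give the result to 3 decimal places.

Σ counts = 42. Posterior: Gamma(shape = 7.7+42 = 49.7, rate = 0.9+9 = 9.9).
Mode = (α−1)/β = 48.7/9.9 = 4.919.
Mean = α/β = 49.7/9.9 = 5.020.
Difference = 5.020 − 4.919 = 0.101.

0.101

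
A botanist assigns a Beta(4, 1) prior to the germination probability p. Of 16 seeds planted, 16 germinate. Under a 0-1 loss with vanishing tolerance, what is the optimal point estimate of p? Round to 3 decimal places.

1.000

Posterior: Beta(4+16, 1+0) = Beta(20, 1).
Since β = 1 ≤ 1 and α > 1, the Beta density is monotone increasing on [0,1]; the mode is at 1.
Mean = 20/(20+1) = 0.952.
This is the posterior mode — the MAP estimate.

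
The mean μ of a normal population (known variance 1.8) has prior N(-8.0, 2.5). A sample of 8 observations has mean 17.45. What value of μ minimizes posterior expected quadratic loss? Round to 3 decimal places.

Posterior for μ is Normal. Precision-weighted mean: (1/2.5·-8.0 + 8/1.8·17.45) / (1/2.5 + 8/1.8) = 15.349.
A Normal posterior is symmetric, so mode = mean.
Quadratic loss ⇒ the optimal estimator is the posterior mean.

15.349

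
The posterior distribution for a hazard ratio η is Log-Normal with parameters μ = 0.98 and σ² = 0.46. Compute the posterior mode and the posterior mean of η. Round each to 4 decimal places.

Mode = exp(μ − σ²) = exp(0.52) = 1.6820.
Mean = exp(μ + σ²/2) = exp(1.210) = 3.3535.

posterior mode = 1.6820, posterior mean = 3.3535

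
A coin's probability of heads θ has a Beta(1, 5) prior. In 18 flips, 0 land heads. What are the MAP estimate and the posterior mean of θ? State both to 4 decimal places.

Posterior: Beta(1+0, 5+18) = Beta(1, 23).
Since α = 1 ≤ 1 and β > 1, the Beta density is monotone decreasing on [0,1]; the mode is at 0.
Mean = 1/(1+23) = 0.0417.

MAP estimate = 0.0000, posterior mean = 0.0417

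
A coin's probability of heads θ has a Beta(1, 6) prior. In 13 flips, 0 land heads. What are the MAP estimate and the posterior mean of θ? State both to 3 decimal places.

Posterior: Beta(1+0, 6+13) = Beta(1, 19).
Since α = 1 ≤ 1 and β > 1, the Beta density is monotone decreasing on [0,1]; the mode is at 0.
Mean = 1/(1+19) = 0.050.

MAP = 0.000; posterior mean = 0.050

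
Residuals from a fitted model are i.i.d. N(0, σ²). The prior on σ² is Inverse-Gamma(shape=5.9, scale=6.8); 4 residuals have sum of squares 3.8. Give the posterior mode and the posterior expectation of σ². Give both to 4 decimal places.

Posterior: Inverse-Gamma(shape = 5.9+4/2 = 7.9, scale = 6.8+3.8/2 = 8.7).
Mode = β/(α+1) = 8.7/8.9 = 0.9775.
Mean = β/(α−1) = 8.7/6.9 = 1.2609.

MAP: 0.9775. Posterior mean: 1.2609.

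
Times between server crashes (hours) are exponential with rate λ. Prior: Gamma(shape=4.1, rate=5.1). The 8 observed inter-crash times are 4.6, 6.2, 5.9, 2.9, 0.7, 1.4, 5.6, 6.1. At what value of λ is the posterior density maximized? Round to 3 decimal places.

Σ times = 33.4. Posterior: Gamma(shape = 4.1+8 = 12.1, rate = 5.1+33.4 = 38.5).
Mode = (α−1)/β = 11.1/38.5 = 0.288.
Mean = α/β = 12.1/38.5 = 0.314.
This is the posterior mode — the MAP estimate.

0.288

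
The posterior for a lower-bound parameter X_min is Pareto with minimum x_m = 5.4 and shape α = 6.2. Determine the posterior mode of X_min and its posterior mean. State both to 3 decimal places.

The Pareto density is strictly decreasing on [x_m, ∞), so the mode is x_m = 5.400.
Mean = α·x_m/(α−1) = 6.2·5.4/5.2 = 6.438.

X_min_MAP = 5.400, E[X_min|data] = 6.438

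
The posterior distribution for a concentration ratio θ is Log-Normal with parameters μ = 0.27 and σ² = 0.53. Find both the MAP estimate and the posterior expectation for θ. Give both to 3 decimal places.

Mode = exp(μ − σ²) = exp(-0.26) = 0.771.
Mean = exp(μ + σ²/2) = exp(0.535) = 1.707.

MAP estimate = 0.771, posterior expectation = 1.707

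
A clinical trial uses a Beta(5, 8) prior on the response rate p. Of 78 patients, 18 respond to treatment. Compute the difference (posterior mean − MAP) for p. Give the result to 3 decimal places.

Posterior: Beta(5+18, 8+60) = Beta(23, 68).
Mode = (23−1)/(23+68−2) = 22/89 = 0.247.
Mean = 23/(23+68) = 23/91 = 0.253.
Difference = 0.253 − 0.247 = 0.006.
Mean > mode: the posterior has a right tail.

0.006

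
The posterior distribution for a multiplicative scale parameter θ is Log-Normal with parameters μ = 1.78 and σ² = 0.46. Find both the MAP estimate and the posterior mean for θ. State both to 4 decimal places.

Mode = exp(μ − σ²) = exp(1.32) = 3.7434.
Mean = exp(μ + σ²/2) = exp(2.010) = 7.4633.

MAP = 3.7434, posterior mean = 7.4633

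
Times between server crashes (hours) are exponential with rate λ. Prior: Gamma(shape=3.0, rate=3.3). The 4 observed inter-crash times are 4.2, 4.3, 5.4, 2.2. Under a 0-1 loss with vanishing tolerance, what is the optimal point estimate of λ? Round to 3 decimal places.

0.309

Σ times = 16.1. Posterior: Gamma(shape = 3.0+4 = 7.0, rate = 3.3+16.1 = 19.4).
Mode = (α−1)/β = 6.0/19.4 = 0.309.
Mean = α/β = 7.0/19.4 = 0.361.
This is the posterior mode — the MAP estimate.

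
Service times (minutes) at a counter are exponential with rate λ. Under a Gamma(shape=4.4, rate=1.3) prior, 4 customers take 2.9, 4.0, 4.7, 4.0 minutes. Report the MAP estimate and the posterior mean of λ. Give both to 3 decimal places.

Σ times = 15.6. Posterior: Gamma(shape = 4.4+4 = 8.4, rate = 1.3+15.6 = 16.9).
Mode = (α−1)/β = 7.4/16.9 = 0.438.
Mean = α/β = 8.4/16.9 = 0.497.

MAP = 0.438; posterior mean = 0.497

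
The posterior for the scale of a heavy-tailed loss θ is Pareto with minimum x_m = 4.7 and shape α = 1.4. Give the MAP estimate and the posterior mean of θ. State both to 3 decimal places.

The Pareto density is strictly decreasing on [x_m, ∞), so the mode is x_m = 4.700.
Mean = α·x_m/(α−1) = 1.4·4.7/0.4 = 16.450.
Right-skewed posterior ⇒ mode < mean.

θ_MAP = 4.700, E[θ|data] = 16.450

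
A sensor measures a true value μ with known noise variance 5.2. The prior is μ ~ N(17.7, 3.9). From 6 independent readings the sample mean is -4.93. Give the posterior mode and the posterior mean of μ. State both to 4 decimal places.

Posterior for μ is Normal. Precision-weighted mean: (1/3.9·17.7 + 6/5.2·-4.93) / (1/3.9 + 6/5.2) = -0.8155.
A Normal posterior is symmetric, so mode = mean.

MAP: -0.8155. Posterior mean: -0.8155.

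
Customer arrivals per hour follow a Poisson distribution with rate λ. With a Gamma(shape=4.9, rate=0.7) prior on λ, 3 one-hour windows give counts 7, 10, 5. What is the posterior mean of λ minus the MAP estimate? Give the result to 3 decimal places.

Σ counts = 22. Posterior: Gamma(shape = 4.9+22 = 26.9, rate = 0.7+3 = 3.7).
Mode = (α−1)/β = 25.9/3.7 = 7.000.
Mean = α/β = 26.9/3.7 = 7.270.
Difference = 7.270 − 7.000 = 0.270.
The posterior is right-skewed, so the mean exceeds the mode.

0.270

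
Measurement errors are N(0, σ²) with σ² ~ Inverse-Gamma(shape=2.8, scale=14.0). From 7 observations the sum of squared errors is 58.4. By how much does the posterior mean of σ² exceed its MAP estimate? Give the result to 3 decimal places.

2.233

Posterior: Inverse-Gamma(shape = 2.8+7/2 = 6.3, scale = 14.0+58.4/2 = 43.2).
Mode = β/(α+1) = 43.2/7.3 = 5.918.
Mean = β/(α−1) = 43.2/5.3 = 8.151.
Difference = 8.151 − 5.918 = 2.233.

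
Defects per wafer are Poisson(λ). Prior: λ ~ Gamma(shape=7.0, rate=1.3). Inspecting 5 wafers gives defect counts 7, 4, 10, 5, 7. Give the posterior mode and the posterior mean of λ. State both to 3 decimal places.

Σ counts = 33. Posterior: Gamma(shape = 7.0+33 = 40.0, rate = 1.3+5 = 6.3).
Mode = (α−1)/β = 39.0/6.3 = 6.190.
Mean = α/β = 40.0/6.3 = 6.349.
The mean is pulled above the mode by the posterior's right skew.

posterior mode = 6.190, posterior mean = 6.349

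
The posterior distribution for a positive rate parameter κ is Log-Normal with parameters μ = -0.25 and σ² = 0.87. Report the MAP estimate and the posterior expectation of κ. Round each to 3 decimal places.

MAP: 0.326. Posterior mean: 1.203.

Mode = exp(μ − σ²) = exp(-1.12) = 0.326.
Mean = exp(μ + σ²/2) = exp(0.185) = 1.203.
Right-skewed posterior ⇒ mode < mean.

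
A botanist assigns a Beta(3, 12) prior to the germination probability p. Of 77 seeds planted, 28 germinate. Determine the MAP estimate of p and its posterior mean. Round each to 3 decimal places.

Posterior: Beta(3+28, 12+49) = Beta(31, 61).
Mode = (31−1)/(31+61−2) = 30/90 = 0.333.
Mean = 31/(31+61) = 31/92 = 0.337.
Right-skewed posterior ⇒ mode < mean.

MAP: 0.333. Posterior mean: 0.337.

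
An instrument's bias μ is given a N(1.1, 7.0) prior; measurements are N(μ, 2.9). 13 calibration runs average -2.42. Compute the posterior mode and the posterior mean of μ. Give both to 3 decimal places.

Posterior for μ is Normal. Precision-weighted mean: (1/7.0·1.1 + 13/2.9·-2.42) / (1/7.0 + 13/2.9) = -2.311.
A Normal posterior is symmetric, so mode = mean.

MAP = -2.311, posterior mean = -2.311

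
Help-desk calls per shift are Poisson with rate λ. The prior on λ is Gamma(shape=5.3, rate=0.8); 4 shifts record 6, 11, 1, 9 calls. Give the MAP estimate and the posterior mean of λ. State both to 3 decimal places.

Σ counts = 27. Posterior: Gamma(shape = 5.3+27 = 32.3, rate = 0.8+4 = 4.8).
Mode = (α−1)/β = 31.3/4.8 = 6.521.
Mean = α/β = 32.3/4.8 = 6.729.

MAP = 6.521; posterior mean = 6.729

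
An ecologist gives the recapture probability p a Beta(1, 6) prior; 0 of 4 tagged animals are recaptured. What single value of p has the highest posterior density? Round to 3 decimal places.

0.000

Posterior: Beta(1+0, 6+4) = Beta(1, 10).
Since α = 1 ≤ 1 and β > 1, the Beta density is monotone decreasing on [0,1]; the mode is at 0.
Mean = 1/(1+10) = 0.091.
This is the posterior mode — the MAP estimate.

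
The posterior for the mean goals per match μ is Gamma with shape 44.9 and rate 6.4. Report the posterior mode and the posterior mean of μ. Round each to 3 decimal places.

MAP: 6.859. Posterior mean: 7.016.

Mode = (α−1)/β = 43.9/6.4 = 6.859.
Mean = α/β = 44.9/6.4 = 7.016.
Mean > mode: the posterior has a right tail.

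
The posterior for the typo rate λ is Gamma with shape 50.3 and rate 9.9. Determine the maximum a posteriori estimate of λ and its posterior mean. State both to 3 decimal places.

maximum a posteriori estimate = 4.980, posterior mean = 5.081

Mode = (α−1)/β = 49.3/9.9 = 4.980.
Mean = α/β = 50.3/9.9 = 5.081.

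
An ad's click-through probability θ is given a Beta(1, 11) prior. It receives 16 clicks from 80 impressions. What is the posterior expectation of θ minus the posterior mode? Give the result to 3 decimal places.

0.007

Posterior: Beta(1+16, 11+64) = Beta(17, 75).
Mode = (17−1)/(17+75−2) = 16/90 = 0.178.
Mean = 17/(17+75) = 17/92 = 0.185.
Difference = 0.185 − 0.178 = 0.007.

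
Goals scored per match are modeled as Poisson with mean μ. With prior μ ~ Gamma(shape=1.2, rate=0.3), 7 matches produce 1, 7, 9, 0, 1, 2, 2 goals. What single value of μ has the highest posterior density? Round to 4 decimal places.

3.0411

Σ counts = 22. Posterior: Gamma(shape = 1.2+22 = 23.2, rate = 0.3+7 = 7.3).
Mode = (α−1)/β = 22.2/7.3 = 3.0411.
Mean = α/β = 23.2/7.3 = 3.1781.
This is the posterior mode — the MAP estimate.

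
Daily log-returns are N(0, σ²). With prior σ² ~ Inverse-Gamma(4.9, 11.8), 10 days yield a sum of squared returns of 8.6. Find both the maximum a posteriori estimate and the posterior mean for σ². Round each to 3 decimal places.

σ²_MAP = 1.477, E[σ²|data] = 1.809

Posterior: Inverse-Gamma(shape = 4.9+10/2 = 9.9, scale = 11.8+8.6/2 = 16.1).
Mode = β/(α+1) = 16.1/10.9 = 1.477.
Mean = β/(α−1) = 16.1/8.9 = 1.809.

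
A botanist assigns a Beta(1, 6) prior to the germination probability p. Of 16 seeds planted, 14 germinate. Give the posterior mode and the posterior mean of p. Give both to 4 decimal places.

Posterior: Beta(1+14, 6+2) = Beta(15, 8).
Mode = (15−1)/(15+8−2) = 14/21 = 0.6667.
Mean = 15/(15+8) = 15/23 = 0.6522.
The mean is pulled below the mode by the posterior's left skew.

MAP = 0.6667; posterior mean = 0.6522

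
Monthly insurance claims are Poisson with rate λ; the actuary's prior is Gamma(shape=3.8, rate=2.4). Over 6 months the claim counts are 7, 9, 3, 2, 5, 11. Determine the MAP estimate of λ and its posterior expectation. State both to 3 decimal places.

λ_MAP = 4.738, E[λ|data] = 4.857

Σ counts = 37. Posterior: Gamma(shape = 3.8+37 = 40.8, rate = 2.4+6 = 8.4).
Mode = (α−1)/β = 39.8/8.4 = 4.738.
Mean = α/β = 40.8/8.4 = 4.857.
Mean > mode: the posterior has a right tail.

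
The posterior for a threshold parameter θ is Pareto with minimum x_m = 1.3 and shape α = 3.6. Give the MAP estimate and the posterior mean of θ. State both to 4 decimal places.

The Pareto density is strictly decreasing on [x_m, ∞), so the mode is x_m = 1.3000.
Mean = α·x_m/(α−1) = 3.6·1.3/2.6 = 1.8000.

MAP: 1.3000. Posterior mean: 1.8000.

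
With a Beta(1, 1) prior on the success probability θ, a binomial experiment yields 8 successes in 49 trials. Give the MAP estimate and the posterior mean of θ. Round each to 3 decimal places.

θ_MAP = 0.163, E[θ|data] = 0.176

Posterior: Beta(1+8, 1+41) = Beta(9, 42).
Mode = (9−1)/(9+42−2) = 8/49 = 0.163.
With a flat prior the MAP equals the MLE, 8/49.
Mean = 9/(9+42) = 9/51 = 0.176.
Mean > mode: the posterior has a right tail.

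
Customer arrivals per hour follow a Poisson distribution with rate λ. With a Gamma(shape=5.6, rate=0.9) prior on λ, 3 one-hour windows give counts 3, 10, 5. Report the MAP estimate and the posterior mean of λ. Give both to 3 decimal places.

Σ counts = 18. Posterior: Gamma(shape = 5.6+18 = 23.6, rate = 0.9+3 = 3.9).
Mode = (α−1)/β = 22.6/3.9 = 5.795.
Mean = α/β = 23.6/3.9 = 6.051.

MAP = 5.795; posterior mean = 6.051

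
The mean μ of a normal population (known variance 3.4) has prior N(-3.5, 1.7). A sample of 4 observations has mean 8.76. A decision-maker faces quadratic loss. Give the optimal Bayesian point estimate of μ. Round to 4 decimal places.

4.6733

Posterior for μ is Normal. Precision-weighted mean: (1/1.7·-3.5 + 4/3.4·8.76) / (1/1.7 + 4/3.4) = 4.6733.
A Normal posterior is symmetric, so mode = mean.
Quadratic loss ⇒ the optimal estimator is the posterior mean.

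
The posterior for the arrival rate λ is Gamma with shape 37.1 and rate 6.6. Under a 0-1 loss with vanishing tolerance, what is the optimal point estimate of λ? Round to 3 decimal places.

Mode = (α−1)/β = 36.1/6.6 = 5.470.
Mean = α/β = 37.1/6.6 = 5.621.
This is the posterior mode — the MAP estimate.

5.470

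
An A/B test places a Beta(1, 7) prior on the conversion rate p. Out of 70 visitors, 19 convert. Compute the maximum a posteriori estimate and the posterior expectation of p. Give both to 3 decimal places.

Posterior: Beta(1+19, 7+51) = Beta(20, 58).
Mode = (20−1)/(20+58−2) = 19/76 = 0.250.
Mean = 20/(20+58) = 20/78 = 0.256.
The posterior is right-skewed, so the mean exceeds the mode.

MAP = 0.250; posterior mean = 0.256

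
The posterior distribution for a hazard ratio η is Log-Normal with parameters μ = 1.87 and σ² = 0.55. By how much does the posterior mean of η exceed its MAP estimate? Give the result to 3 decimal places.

Mode = exp(μ − σ²) = exp(1.32) = 3.743.
Mean = exp(μ + σ²/2) = exp(2.145) = 8.542.
Difference = 8.542 − 3.743 = 4.799.

4.799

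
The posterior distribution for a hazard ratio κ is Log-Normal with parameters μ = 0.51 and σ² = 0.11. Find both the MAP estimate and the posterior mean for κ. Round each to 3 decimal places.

κ_MAP = 1.492, E[κ|data] = 1.759

Mode = exp(μ − σ²) = exp(0.40) = 1.492.
Mean = exp(μ + σ²/2) = exp(0.565) = 1.759.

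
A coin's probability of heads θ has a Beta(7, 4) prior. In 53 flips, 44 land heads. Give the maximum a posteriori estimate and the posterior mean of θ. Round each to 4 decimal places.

Posterior: Beta(7+44, 4+9) = Beta(51, 13).
Mode = (51−1)/(51+13−2) = 50/62 = 0.8065.
Mean = 51/(51+13) = 51/64 = 0.7969.

MAP = 0.8065, posterior mean = 0.7969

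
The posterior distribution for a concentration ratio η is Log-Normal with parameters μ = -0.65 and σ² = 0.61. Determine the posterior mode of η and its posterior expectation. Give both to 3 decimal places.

Mode = exp(μ − σ²) = exp(-1.26) = 0.284.
Mean = exp(μ + σ²/2) = exp(-0.345) = 0.708.
Right-skewed posterior ⇒ mode < mean.

MAP = 0.284; posterior mean = 0.708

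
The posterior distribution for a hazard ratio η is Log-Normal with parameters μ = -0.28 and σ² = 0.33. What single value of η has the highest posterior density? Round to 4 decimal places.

0.5434

Mode = exp(μ − σ²) = exp(-0.61) = 0.5434.
Mean = exp(μ + σ²/2) = exp(-0.115) = 0.8914.
This is the posterior mode — the MAP estimate.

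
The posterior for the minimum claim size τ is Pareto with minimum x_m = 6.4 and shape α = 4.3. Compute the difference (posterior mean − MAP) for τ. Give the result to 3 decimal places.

The Pareto density is strictly decreasing on [x_m, ∞), so the mode is x_m = 6.400.
Mean = α·x_m/(α−1) = 4.3·6.4/3.3 = 8.339.
Difference = 8.339 − 6.400 = 1.939.

1.939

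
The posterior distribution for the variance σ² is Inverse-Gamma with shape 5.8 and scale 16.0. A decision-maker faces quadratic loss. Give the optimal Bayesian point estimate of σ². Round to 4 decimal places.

3.3333

Mode = β/(α+1) = 16.0/6.8 = 2.3529.
Mean = β/(α−1) = 16.0/4.8 = 3.3333.
Quadratic loss ⇒ the optimal estimator is the posterior mean.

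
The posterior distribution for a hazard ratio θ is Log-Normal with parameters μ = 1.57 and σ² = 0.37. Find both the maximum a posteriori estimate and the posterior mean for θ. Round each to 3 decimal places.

Mode = exp(μ − σ²) = exp(1.20) = 3.320.
Mean = exp(μ + σ²/2) = exp(1.755) = 5.783.
The mean is pulled above the mode by the posterior's right skew.

MAP: 3.320. Posterior mean: 5.783.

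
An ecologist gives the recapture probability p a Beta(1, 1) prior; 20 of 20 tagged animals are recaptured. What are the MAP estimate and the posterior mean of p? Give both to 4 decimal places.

MAP = 1.0000, posterior mean = 0.9545

Posterior: Beta(1+20, 1+0) = Beta(21, 1).
Since β = 1 ≤ 1 and α > 1, the Beta density is monotone increasing on [0,1]; the mode is at 1.
Mean = 21/(21+1) = 0.9545.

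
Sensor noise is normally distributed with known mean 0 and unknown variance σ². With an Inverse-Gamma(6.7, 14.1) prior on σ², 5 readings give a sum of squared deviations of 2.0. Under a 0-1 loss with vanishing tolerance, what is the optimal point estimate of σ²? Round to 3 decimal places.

Posterior: Inverse-Gamma(shape = 6.7+5/2 = 9.2, scale = 14.1+2.0/2 = 15.1).
Mode = β/(α+1) = 15.1/10.2 = 1.480.
Mean = β/(α−1) = 15.1/8.2 = 1.841.
This is the posterior mode — the MAP estimate.

1.480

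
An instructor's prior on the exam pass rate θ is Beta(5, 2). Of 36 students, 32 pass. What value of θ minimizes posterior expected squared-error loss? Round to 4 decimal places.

0.8605

Posterior: Beta(5+32, 2+4) = Beta(37, 6).
Mode = (37−1)/(37+6−2) = 36/41 = 0.8780.
Mean = 37/(37+6) = 37/43 = 0.8605.
Squared-error loss ⇒ the optimal estimator is the posterior mean.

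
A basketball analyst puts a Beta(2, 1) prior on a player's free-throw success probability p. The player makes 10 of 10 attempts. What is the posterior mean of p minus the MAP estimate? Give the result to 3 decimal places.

-0.077

Posterior: Beta(2+10, 1+0) = Beta(12, 1).
Since β = 1 ≤ 1 and α > 1, the Beta density is monotone increasing on [0,1]; the mode is at 1.
Mean = 12/(12+1) = 0.923.
Difference = 0.923 − 1.000 = -0.077.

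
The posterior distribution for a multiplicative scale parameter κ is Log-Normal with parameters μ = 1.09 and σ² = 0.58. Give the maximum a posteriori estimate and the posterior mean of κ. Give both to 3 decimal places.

MAP: 1.665. Posterior mean: 3.975.

Mode = exp(μ − σ²) = exp(0.51) = 1.665.
Mean = exp(μ + σ²/2) = exp(1.380) = 3.975.
Mean > mode: the posterior has a right tail.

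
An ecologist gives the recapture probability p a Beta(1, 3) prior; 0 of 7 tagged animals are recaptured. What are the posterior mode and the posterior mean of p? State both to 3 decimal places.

Posterior: Beta(1+0, 3+7) = Beta(1, 10).
Since α = 1 ≤ 1 and β > 1, the Beta density is monotone decreasing on [0,1]; the mode is at 0.
Mean = 1/(1+10) = 0.091.

posterior mode = 0.000, posterior mean = 0.091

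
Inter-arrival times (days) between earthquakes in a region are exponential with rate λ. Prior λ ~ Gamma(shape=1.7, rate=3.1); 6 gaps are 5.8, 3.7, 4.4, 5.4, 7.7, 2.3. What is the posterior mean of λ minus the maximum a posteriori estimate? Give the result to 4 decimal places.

0.0309

Σ times = 29.3. Posterior: Gamma(shape = 1.7+6 = 7.7, rate = 3.1+29.3 = 32.4).
Mode = (α−1)/β = 6.7/32.4 = 0.2068.
Mean = α/β = 7.7/32.4 = 0.2377.
Difference = 0.2377 − 0.2068 = 0.0309.
Mean > mode: the posterior has a right tail.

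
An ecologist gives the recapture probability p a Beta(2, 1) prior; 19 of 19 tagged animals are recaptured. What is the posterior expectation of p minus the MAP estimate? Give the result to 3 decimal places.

-0.045

Posterior: Beta(2+19, 1+0) = Beta(21, 1).
Since β = 1 ≤ 1 and α > 1, the Beta density is monotone increasing on [0,1]; the mode is at 1.
Mean = 21/(21+1) = 0.955.
Difference = 0.955 − 1.000 = -0.045.
The posterior is left-skewed, so the mode exceeds the mean.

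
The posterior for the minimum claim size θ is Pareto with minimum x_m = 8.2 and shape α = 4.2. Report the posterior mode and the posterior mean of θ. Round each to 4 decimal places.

MAP = 8.2000, posterior mean = 10.7625

The Pareto density is strictly decreasing on [x_m, ∞), so the mode is x_m = 8.2000.
Mean = α·x_m/(α−1) = 4.2·8.2/3.2 = 10.7625.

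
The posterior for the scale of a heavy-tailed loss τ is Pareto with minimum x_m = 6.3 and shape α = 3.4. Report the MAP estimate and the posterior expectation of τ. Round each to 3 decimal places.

The Pareto density is strictly decreasing on [x_m, ∞), so the mode is x_m = 6.300.
Mean = α·x_m/(α−1) = 3.4·6.3/2.4 = 8.925.
Mean > mode: the posterior has a right tail.

τ_MAP = 6.300, E[τ|data] = 8.925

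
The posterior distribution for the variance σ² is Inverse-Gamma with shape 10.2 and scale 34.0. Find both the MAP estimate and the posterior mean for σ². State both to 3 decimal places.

Mode = β/(α+1) = 34.0/11.2 = 3.036.
Mean = β/(α−1) = 34.0/9.2 = 3.696.

MAP = 3.036; posterior mean = 3.696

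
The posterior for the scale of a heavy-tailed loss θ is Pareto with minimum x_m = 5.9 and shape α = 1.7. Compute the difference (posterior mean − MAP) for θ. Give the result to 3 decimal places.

The Pareto density is strictly decreasing on [x_m, ∞), so the mode is x_m = 5.900.
Mean = α·x_m/(α−1) = 1.7·5.9/0.7 = 14.329.
Difference = 14.329 − 5.900 = 8.429.

8.429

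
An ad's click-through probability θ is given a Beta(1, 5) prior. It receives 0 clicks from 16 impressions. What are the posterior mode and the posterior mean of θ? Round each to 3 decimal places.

Posterior: Beta(1+0, 5+16) = Beta(1, 21).
Since α = 1 ≤ 1 and β > 1, the Beta density is monotone decreasing on [0,1]; the mode is at 0.
Mean = 1/(1+21) = 0.045.

θ_MAP = 0.000, E[θ|data] = 0.045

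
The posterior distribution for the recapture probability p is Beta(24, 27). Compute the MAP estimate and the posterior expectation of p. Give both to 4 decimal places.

Mode = (24−1)/(24+27−2) = 23/49 = 0.4694.
Mean = 24/(24+27) = 24/51 = 0.4706.
Right-skewed posterior ⇒ mode < mean.

MAP estimate = 0.4694, posterior expectation = 0.4706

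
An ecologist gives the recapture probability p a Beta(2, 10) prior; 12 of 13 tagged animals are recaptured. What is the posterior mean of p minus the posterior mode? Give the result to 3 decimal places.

Posterior: Beta(2+12, 10+1) = Beta(14, 11).
Mode = (14−1)/(14+11−2) = 13/23 = 0.565.
Mean = 14/(14+11) = 14/25 = 0.560.
Difference = 0.560 − 0.565 = -0.005.
Left-skewed posterior ⇒ mean < mode.

-0.005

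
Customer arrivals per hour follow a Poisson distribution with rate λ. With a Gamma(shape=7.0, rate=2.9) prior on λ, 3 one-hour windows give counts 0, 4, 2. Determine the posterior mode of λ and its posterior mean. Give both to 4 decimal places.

MAP = 2.0339, posterior mean = 2.2034

Σ counts = 6. Posterior: Gamma(shape = 7.0+6 = 13.0, rate = 2.9+3 = 5.9).
Mode = (α−1)/β = 12.0/5.9 = 2.0339.
Mean = α/β = 13.0/5.9 = 2.2034.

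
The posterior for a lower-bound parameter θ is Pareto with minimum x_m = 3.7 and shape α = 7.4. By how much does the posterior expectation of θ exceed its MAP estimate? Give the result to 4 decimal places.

The Pareto density is strictly decreasing on [x_m, ∞), so the mode is x_m = 3.7000.
Mean = α·x_m/(α−1) = 7.4·3.7/6.4 = 4.2781.
Difference = 4.2781 − 3.7000 = 0.5781.

0.5781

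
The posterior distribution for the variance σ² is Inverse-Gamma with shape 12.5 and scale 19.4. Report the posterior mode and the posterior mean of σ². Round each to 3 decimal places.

MAP = 1.437; posterior mean = 1.687

Mode = β/(α+1) = 19.4/13.5 = 1.437.
Mean = β/(α−1) = 19.4/11.5 = 1.687.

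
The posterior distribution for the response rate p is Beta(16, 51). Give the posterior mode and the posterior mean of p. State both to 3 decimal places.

MAP = 0.231, posterior mean = 0.239

Mode = (16−1)/(16+51−2) = 15/65 = 0.231.
Mean = 16/(16+51) = 16/67 = 0.239.
Right-skewed posterior ⇒ mode < mean.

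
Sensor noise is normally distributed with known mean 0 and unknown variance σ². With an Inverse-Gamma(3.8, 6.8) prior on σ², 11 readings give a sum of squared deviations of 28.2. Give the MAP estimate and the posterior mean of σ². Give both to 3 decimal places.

MAP = 2.029, posterior mean = 2.518

Posterior: Inverse-Gamma(shape = 3.8+11/2 = 9.3, scale = 6.8+28.2/2 = 20.9).
Mode = β/(α+1) = 20.9/10.3 = 2.029.
Mean = β/(α−1) = 20.9/8.3 = 2.518.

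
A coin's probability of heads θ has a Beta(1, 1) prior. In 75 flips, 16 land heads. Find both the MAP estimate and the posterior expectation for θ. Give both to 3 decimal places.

Posterior: Beta(1+16, 1+59) = Beta(17, 60).
Mode = (17−1)/(17+60−2) = 16/75 = 0.213.
With a flat prior the MAP equals the MLE, 16/75.
Mean = 17/(17+60) = 17/77 = 0.221.
Right-skewed posterior ⇒ mode < mean.

MAP = 0.213, posterior mean = 0.221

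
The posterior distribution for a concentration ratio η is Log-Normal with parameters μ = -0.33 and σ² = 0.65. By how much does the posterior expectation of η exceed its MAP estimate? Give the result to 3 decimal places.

Mode = exp(μ − σ²) = exp(-0.98) = 0.375.
Mean = exp(μ + σ²/2) = exp(-0.005) = 0.995.
Difference = 0.995 − 0.375 = 0.620.

0.620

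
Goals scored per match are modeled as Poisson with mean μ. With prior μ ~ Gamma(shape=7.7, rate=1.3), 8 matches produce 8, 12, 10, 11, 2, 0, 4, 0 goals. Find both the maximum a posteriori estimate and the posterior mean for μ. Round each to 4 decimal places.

maximum a posteriori estimate = 5.7742, posterior mean = 5.8817

Σ counts = 47. Posterior: Gamma(shape = 7.7+47 = 54.7, rate = 1.3+8 = 9.3).
Mode = (α−1)/β = 53.7/9.3 = 5.7742.
Mean = α/β = 54.7/9.3 = 5.8817.
Mean > mode: the posterior has a right tail.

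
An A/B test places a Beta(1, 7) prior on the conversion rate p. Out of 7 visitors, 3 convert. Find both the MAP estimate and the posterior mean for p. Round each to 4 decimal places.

MAP = 0.2308; posterior mean = 0.2667

Posterior: Beta(1+3, 7+4) = Beta(4, 11).
Mode = (4−1)/(4+11−2) = 3/13 = 0.2308.
Mean = 4/(4+11) = 4/15 = 0.2667.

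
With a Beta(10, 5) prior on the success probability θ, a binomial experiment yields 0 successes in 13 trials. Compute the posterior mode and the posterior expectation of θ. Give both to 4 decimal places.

Posterior: Beta(10+0, 5+13) = Beta(10, 18).
Mode = (10−1)/(10+18−2) = 9/26 = 0.3462.
Mean = 10/(10+18) = 10/28 = 0.3571.
The mean is pulled above the mode by the posterior's right skew.

MAP = 0.3462, posterior mean = 0.3571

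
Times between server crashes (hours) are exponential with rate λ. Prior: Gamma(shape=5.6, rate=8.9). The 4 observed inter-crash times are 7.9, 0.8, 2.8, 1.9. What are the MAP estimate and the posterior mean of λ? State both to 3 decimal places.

MAP: 0.386. Posterior mean: 0.430.

Σ times = 13.4. Posterior: Gamma(shape = 5.6+4 = 9.6, rate = 8.9+13.4 = 22.3).
Mode = (α−1)/β = 8.6/22.3 = 0.386.
Mean = α/β = 9.6/22.3 = 0.430.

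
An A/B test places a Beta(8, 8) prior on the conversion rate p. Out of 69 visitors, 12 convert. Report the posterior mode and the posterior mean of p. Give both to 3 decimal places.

posterior mode = 0.229, posterior mean = 0.235

Posterior: Beta(8+12, 8+57) = Beta(20, 65).
Mode = (20−1)/(20+65−2) = 19/83 = 0.229.
Mean = 20/(20+65) = 20/85 = 0.235.
Right-skewed posterior ⇒ mode < mean.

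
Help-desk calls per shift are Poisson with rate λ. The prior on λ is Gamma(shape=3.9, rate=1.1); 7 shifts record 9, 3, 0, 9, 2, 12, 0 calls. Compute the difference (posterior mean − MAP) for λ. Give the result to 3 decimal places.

0.123

Σ counts = 35. Posterior: Gamma(shape = 3.9+35 = 38.9, rate = 1.1+7 = 8.1).
Mode = (α−1)/β = 37.9/8.1 = 4.679.
Mean = α/β = 38.9/8.1 = 4.802.
Difference = 4.802 − 4.679 = 0.123.
Right-skewed posterior ⇒ mode < mean.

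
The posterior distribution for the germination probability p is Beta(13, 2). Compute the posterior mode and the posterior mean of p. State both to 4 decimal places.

Mode = (13−1)/(13+2−2) = 12/13 = 0.9231.
Mean = 13/(13+2) = 13/15 = 0.8667.

MAP = 0.9231; posterior mean = 0.8667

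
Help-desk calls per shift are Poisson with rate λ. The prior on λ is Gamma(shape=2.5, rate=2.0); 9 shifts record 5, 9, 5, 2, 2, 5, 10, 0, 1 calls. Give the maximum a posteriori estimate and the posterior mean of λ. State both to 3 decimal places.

Σ counts = 39. Posterior: Gamma(shape = 2.5+39 = 41.5, rate = 2.0+9 = 11.0).
Mode = (α−1)/β = 40.5/11.0 = 3.682.
Mean = α/β = 41.5/11.0 = 3.773.

MAP = 3.682; posterior mean = 3.773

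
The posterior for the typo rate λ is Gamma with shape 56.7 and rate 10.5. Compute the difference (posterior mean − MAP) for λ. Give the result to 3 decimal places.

Mode = (α−1)/β = 55.7/10.5 = 5.305.
Mean = α/β = 56.7/10.5 = 5.400.
Difference = 5.400 − 5.305 = 0.095.

0.095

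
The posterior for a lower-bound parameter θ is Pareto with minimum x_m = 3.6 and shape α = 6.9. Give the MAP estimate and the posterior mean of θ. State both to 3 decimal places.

The Pareto density is strictly decreasing on [x_m, ∞), so the mode is x_m = 3.600.
Mean = α·x_m/(α−1) = 6.9·3.6/5.9 = 4.210.

MAP = 3.600; posterior mean = 4.210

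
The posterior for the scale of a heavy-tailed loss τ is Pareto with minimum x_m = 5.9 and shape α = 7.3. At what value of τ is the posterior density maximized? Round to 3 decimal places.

5.900

The Pareto density is strictly decreasing on [x_m, ∞), so the mode is x_m = 5.900.
Mean = α·x_m/(α−1) = 7.3·5.9/6.3 = 6.837.
This is the posterior mode — the MAP estimate.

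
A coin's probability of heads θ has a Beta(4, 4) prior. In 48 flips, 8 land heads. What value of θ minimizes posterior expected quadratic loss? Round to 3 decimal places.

0.214

Posterior: Beta(4+8, 4+40) = Beta(12, 44).
Mode = (12−1)/(12+44−2) = 11/54 = 0.204.
Mean = 12/(12+44) = 12/56 = 0.214.
Quadratic loss ⇒ the optimal estimator is the posterior mean.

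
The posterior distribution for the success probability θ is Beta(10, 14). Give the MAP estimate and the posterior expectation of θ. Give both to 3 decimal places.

Mode = (10−1)/(10+14−2) = 9/22 = 0.409.
Mean = 10/(10+14) = 10/24 = 0.417.

MAP: 0.409. Posterior mean: 0.417.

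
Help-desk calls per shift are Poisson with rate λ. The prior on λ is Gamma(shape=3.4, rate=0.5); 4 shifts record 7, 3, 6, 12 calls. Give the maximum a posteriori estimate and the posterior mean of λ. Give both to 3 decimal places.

MAP = 6.756; posterior mean = 6.978

Σ counts = 28. Posterior: Gamma(shape = 3.4+28 = 31.4, rate = 0.5+4 = 4.5).
Mode = (α−1)/β = 30.4/4.5 = 6.756.
Mean = α/β = 31.4/4.5 = 6.978.
Right-skewed posterior ⇒ mode < mean.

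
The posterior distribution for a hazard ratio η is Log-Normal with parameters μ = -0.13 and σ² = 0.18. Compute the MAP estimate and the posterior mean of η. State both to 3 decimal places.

Mode = exp(μ − σ²) = exp(-0.31) = 0.733.
Mean = exp(μ + σ²/2) = exp(-0.040) = 0.961.
The posterior is right-skewed, so the mean exceeds the mode.

η_MAP = 0.733, E[η|data] = 0.961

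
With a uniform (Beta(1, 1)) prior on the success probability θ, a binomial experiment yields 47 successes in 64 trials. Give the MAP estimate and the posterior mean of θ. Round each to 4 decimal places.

MAP: 0.7344. Posterior mean: 0.7273.

Posterior: Beta(1+47, 1+17) = Beta(48, 18).
Mode = (48−1)/(48+18−2) = 47/64 = 0.7344.
With a flat prior the MAP equals the MLE, 47/64.
Mean = 48/(48+18) = 48/66 = 0.7273.
The mean is pulled below the mode by the posterior's left skew.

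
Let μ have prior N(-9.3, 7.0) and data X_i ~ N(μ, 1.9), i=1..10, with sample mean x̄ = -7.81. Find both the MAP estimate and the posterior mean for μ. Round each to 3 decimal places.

Posterior for μ is Normal. Precision-weighted mean: (1/7.0·-9.3 + 10/1.9·-7.81) / (1/7.0 + 10/1.9) = -7.849.
A Normal posterior is symmetric, so mode = mean.

MAP = -7.849; posterior mean = -7.849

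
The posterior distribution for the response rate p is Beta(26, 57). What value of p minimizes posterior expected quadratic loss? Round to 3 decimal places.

0.313

Mode = (26−1)/(26+57−2) = 25/81 = 0.309.
Mean = 26/(26+57) = 26/83 = 0.313.
Quadratic loss ⇒ the optimal estimator is the posterior mean.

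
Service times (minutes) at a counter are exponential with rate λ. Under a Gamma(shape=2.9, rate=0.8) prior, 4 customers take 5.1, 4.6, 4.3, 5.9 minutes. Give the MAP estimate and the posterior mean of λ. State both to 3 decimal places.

MAP = 0.285, posterior mean = 0.333

Σ times = 19.9. Posterior: Gamma(shape = 2.9+4 = 6.9, rate = 0.8+19.9 = 20.7).
Mode = (α−1)/β = 5.9/20.7 = 0.285.
Mean = α/β = 6.9/20.7 = 0.333.
The posterior is right-skewed, so the mean exceeds the mode.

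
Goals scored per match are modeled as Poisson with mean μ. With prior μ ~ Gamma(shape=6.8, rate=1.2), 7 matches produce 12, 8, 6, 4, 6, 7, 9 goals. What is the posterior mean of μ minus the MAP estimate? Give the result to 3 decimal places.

Σ counts = 52. Posterior: Gamma(shape = 6.8+52 = 58.8, rate = 1.2+7 = 8.2).
Mode = (α−1)/β = 57.8/8.2 = 7.049.
Mean = α/β = 58.8/8.2 = 7.171.
Difference = 7.171 − 7.049 = 0.122.

0.122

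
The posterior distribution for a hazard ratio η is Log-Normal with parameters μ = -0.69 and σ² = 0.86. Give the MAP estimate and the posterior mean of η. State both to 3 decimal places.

η_MAP = 0.212, E[η|data] = 0.771

Mode = exp(μ − σ²) = exp(-1.55) = 0.212.
Mean = exp(μ + σ²/2) = exp(-0.260) = 0.771.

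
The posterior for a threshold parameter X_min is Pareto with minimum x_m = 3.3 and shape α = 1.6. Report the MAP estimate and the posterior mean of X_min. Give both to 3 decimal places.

The Pareto density is strictly decreasing on [x_m, ∞), so the mode is x_m = 3.300.
Mean = α·x_m/(α−1) = 1.6·3.3/0.6 = 8.800.
Mean > mode: the posterior has a right tail.

MAP: 3.300. Posterior mean: 8.800.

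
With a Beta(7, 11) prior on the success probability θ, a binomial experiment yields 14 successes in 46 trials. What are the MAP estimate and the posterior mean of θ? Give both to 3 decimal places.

Posterior: Beta(7+14, 11+32) = Beta(21, 43).
Mode = (21−1)/(21+43−2) = 20/62 = 0.323.
Mean = 21/(21+43) = 21/64 = 0.328.
Right-skewed posterior ⇒ mode < mean.

MAP estimate = 0.323, posterior mean = 0.328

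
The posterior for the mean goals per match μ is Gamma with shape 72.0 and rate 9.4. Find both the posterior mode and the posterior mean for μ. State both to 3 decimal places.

μ_MAP = 7.553, E[μ|data] = 7.660

Mode = (α−1)/β = 71.0/9.4 = 7.553.
Mean = α/β = 72.0/9.4 = 7.660.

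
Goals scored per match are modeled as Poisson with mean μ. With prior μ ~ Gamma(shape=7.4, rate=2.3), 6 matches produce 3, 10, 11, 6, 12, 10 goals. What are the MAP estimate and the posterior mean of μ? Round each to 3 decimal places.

Σ counts = 52. Posterior: Gamma(shape = 7.4+52 = 59.4, rate = 2.3+6 = 8.3).
Mode = (α−1)/β = 58.4/8.3 = 7.036.
Mean = α/β = 59.4/8.3 = 7.157.

MAP: 7.036. Posterior mean: 7.157.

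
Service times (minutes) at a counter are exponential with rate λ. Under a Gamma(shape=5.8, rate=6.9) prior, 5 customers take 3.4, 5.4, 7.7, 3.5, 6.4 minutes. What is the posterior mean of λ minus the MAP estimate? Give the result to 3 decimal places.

Σ times = 26.4. Posterior: Gamma(shape = 5.8+5 = 10.8, rate = 6.9+26.4 = 33.3).
Mode = (α−1)/β = 9.8/33.3 = 0.294.
Mean = α/β = 10.8/33.3 = 0.324.
Difference = 0.324 − 0.294 = 0.030.

0.030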